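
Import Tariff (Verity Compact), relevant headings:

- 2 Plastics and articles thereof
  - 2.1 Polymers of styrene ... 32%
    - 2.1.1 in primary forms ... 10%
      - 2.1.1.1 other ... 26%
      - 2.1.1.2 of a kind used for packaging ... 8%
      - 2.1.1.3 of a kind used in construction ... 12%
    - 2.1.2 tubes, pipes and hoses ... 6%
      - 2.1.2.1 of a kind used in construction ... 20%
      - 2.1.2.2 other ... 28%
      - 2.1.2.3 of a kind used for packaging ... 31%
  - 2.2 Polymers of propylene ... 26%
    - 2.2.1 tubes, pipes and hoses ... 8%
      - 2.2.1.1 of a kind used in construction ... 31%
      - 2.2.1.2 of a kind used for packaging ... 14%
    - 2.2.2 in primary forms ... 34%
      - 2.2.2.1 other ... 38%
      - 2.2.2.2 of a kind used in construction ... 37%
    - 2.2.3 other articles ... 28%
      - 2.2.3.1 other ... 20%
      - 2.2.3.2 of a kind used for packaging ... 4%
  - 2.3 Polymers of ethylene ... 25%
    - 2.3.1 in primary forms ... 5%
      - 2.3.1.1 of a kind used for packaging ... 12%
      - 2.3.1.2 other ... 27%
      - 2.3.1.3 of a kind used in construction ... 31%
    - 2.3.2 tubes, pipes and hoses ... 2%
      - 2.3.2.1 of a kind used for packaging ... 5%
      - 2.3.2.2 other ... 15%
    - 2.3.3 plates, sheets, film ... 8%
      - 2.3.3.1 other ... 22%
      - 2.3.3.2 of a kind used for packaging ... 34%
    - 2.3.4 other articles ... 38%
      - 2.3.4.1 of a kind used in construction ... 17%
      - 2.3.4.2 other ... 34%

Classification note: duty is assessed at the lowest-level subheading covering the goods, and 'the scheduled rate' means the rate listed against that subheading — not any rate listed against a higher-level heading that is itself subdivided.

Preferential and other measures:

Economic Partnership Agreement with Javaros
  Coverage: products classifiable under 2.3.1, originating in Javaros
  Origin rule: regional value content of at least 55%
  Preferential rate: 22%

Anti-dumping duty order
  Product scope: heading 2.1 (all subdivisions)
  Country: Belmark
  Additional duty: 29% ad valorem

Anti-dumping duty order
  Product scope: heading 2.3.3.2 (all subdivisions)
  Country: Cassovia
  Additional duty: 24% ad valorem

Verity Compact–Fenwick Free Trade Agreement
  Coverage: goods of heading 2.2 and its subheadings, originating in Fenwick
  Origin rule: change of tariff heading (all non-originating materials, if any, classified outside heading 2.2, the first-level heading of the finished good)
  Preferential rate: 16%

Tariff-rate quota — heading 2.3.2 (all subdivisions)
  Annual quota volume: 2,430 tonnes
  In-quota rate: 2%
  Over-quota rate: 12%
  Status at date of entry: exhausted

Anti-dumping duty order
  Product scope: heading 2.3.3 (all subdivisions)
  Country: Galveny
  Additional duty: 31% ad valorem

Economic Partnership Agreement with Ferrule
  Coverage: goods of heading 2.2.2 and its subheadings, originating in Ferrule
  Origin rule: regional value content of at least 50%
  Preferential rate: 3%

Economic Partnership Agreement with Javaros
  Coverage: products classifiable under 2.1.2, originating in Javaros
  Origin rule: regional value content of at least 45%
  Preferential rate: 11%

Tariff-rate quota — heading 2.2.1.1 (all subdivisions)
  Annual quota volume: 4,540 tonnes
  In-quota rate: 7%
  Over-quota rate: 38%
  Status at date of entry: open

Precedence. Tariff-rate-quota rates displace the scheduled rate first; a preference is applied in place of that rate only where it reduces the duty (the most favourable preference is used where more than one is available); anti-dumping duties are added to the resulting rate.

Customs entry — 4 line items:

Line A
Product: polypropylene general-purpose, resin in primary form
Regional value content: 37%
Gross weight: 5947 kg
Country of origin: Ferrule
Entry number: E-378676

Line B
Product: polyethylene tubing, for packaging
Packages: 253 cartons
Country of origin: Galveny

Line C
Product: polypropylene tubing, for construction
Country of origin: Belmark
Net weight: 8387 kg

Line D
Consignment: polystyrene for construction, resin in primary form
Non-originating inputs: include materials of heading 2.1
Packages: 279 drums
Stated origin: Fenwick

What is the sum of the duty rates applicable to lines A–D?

69%

Line A: polypropylene → 2.2; resin in primary form → 2.2.2; general-purpose → 2.2.2.1. Scheduled 38%. Ferrule agreement on 2.2.2: RVC < 50%. → 38%.
Line B: polyethylene → 2.3; tubing → 2.3.2; for packaging → 2.3.2.1. Scheduled 5%. quota on 2.3.2 exhausted → over-quota 12%. → 12%.
Line C: polypropylene → 2.2; tubing → 2.2.1; for construction → 2.2.1.1. Scheduled 31%. quota on 2.2.1.1 open → in-quota 7%. → 7%.
Line D: polystyrene → 2.1; resin in primary form → 2.1.1; for construction → 2.1.1.3. Scheduled 12%. Fenwick agreement on 2.2: 2.1.1.3 not covered. → 12%.
Sum: 38% + 12% + 7% + 12% = 69%.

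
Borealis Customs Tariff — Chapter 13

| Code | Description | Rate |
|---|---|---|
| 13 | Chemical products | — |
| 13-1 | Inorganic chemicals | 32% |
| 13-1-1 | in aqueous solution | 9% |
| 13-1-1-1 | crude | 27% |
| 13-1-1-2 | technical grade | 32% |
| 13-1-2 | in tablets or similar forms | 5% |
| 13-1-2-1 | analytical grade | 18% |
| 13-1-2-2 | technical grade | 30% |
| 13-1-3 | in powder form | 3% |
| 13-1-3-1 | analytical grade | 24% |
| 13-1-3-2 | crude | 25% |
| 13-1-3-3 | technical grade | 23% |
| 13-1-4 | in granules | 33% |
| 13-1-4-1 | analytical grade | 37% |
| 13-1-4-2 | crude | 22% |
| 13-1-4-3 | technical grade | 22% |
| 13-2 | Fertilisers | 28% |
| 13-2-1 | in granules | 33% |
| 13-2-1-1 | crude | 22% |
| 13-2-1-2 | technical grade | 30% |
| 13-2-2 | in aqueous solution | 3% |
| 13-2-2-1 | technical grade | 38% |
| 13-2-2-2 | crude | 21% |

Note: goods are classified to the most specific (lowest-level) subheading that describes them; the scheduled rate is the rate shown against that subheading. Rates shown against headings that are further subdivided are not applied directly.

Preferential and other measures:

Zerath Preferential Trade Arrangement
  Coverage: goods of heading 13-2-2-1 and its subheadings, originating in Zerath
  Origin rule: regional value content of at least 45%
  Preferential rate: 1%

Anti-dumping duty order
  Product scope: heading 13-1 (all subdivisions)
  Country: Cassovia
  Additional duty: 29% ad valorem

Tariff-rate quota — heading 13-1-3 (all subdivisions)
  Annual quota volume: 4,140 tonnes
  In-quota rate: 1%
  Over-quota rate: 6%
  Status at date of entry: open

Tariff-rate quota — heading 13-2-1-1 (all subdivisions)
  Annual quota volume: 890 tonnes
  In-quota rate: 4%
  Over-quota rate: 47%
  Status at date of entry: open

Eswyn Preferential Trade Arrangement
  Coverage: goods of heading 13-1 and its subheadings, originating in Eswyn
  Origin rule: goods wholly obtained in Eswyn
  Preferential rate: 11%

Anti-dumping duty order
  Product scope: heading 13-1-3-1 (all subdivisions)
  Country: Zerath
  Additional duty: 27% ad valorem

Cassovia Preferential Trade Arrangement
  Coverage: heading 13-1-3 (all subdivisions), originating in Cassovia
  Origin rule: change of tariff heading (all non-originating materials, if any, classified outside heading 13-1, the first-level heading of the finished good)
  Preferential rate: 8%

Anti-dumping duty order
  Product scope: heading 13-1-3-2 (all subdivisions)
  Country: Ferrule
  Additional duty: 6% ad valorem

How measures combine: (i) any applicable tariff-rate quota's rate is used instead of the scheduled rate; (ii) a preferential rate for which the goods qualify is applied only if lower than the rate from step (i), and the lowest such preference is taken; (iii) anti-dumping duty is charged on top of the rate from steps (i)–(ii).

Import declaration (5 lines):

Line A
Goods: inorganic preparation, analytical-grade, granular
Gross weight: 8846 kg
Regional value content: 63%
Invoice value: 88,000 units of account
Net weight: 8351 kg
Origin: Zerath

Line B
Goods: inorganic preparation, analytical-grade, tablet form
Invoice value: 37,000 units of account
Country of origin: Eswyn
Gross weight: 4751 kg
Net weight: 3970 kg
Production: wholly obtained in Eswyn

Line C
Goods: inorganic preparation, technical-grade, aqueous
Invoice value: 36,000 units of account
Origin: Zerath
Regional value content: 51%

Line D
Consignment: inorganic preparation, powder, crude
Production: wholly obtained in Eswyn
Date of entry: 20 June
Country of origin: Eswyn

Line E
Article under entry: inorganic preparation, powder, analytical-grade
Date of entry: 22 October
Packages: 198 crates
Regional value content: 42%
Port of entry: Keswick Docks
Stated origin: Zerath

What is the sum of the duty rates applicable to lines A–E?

109%

Line A: inorganic → 13-1; granular → 13-1-4; analytical-grade → 13-1-4-1. Scheduled 37%. Zerath agreement on 13-2-2-1: 13-1-4-1 not covered. → 37%.
Line B: inorganic → 13-1; tablet form → 13-1-2; analytical-grade → 13-1-2-1. Scheduled 18%. Eswyn agreement on 13-1: wholly obtained → 11% available; preferential 11%. → 11%.
Line C: inorganic → 13-1; aqueous → 13-1-1; technical-grade → 13-1-1-2. Scheduled 32%. Zerath agreement on 13-2-2-1: 13-1-1-2 not covered. → 32%.
Line D: inorganic → 13-1; powder → 13-1-3; crude → 13-1-3-2. Scheduled 25%. quota on 13-1-3 open → in-quota 1%; Eswyn agreement on 13-1: wholly obtained → 11% available; preference 11% not lower than 1% → no reduction. → 1%.
Line E: inorganic → 13-1; powder → 13-1-3; analytical-grade → 13-1-3-1. Scheduled 24%. quota on 13-1-3 open → in-quota 1%; Zerath agreement on 13-2-2-1: 13-1-3-1 not covered; anti-dumping (Zerath, 13-1-3-1): +27%; total 1% + 27% = 28%. → 28%.
Sum: 37% + 11% + 32% + 1% + 28% = 109%.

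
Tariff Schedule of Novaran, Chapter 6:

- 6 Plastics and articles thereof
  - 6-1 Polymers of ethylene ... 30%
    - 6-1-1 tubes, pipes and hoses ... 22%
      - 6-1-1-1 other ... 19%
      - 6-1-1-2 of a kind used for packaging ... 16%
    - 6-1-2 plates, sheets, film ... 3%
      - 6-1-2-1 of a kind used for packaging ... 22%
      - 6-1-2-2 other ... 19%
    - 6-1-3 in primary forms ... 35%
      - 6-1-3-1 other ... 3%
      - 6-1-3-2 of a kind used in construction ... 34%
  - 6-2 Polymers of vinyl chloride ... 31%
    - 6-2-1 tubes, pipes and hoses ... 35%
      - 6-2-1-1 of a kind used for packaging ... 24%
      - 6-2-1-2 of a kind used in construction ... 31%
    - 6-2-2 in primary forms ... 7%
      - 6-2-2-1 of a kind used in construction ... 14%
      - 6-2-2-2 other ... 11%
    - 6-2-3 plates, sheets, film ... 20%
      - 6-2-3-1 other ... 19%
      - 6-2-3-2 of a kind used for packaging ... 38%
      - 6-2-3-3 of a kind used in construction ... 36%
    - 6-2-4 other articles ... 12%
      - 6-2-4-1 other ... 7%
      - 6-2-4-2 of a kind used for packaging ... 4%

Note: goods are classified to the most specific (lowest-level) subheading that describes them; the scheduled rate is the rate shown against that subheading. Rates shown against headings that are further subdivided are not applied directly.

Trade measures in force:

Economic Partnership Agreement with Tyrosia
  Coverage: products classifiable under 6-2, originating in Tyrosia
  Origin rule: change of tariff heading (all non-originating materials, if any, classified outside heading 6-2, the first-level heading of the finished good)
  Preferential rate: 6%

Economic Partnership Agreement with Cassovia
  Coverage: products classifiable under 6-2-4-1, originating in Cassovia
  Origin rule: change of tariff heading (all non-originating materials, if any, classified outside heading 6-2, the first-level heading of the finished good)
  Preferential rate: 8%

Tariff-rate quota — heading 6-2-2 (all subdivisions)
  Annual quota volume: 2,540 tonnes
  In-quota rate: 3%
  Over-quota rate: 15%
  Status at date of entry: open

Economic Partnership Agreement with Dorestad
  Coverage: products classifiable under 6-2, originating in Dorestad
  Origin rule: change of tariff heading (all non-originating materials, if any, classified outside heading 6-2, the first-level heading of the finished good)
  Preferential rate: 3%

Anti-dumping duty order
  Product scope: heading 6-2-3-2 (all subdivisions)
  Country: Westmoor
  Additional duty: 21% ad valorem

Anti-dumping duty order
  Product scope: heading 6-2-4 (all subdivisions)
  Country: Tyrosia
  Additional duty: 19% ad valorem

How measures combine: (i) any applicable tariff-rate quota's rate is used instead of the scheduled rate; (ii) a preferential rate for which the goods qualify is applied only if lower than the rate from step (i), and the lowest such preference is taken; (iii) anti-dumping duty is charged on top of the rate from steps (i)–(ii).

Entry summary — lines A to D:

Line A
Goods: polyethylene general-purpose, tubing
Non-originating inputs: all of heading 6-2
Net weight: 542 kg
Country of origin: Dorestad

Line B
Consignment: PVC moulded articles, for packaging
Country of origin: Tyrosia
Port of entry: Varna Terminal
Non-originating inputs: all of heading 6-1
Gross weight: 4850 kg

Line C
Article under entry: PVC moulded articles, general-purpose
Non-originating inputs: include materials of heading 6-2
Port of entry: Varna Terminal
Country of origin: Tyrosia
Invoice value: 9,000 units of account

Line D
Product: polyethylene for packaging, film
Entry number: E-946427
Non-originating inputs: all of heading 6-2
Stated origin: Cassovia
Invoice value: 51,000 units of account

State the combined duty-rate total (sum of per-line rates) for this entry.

Line A: polyethylene → 6-1; tubing → 6-1-1; general-purpose → 6-1-1-1. Scheduled 19%. Dorestad agreement on 6-2: 6-1-1-1 not covered. → 19%.
Line B: PVC → 6-2; moulded articles → 6-2-4; for packaging → 6-2-4-2. Scheduled 4%. Tyrosia agreement on 6-2: CTH met → 6% available; preference 6% not lower than 4% → no reduction; anti-dumping (Tyrosia, 6-2-4): +19%; total 4% + 19% = 23%. → 23%.
Line C: PVC → 6-2; moulded articles → 6-2-4; general-purpose → 6-2-4-1. Scheduled 7%. Tyrosia agreement on 6-2: CTH not met; anti-dumping (Tyrosia, 6-2-4): +19%; total 7% + 19% = 26%. → 26%.
Line D: polyethylene → 6-1; film → 6-1-2; for packaging → 6-1-2-1. Scheduled 22%. Cassovia agreement on 6-2-4-1: 6-1-2-1 not covered. → 22%.
Sum: 19% + 23% + 26% + 22% = 90%.

90%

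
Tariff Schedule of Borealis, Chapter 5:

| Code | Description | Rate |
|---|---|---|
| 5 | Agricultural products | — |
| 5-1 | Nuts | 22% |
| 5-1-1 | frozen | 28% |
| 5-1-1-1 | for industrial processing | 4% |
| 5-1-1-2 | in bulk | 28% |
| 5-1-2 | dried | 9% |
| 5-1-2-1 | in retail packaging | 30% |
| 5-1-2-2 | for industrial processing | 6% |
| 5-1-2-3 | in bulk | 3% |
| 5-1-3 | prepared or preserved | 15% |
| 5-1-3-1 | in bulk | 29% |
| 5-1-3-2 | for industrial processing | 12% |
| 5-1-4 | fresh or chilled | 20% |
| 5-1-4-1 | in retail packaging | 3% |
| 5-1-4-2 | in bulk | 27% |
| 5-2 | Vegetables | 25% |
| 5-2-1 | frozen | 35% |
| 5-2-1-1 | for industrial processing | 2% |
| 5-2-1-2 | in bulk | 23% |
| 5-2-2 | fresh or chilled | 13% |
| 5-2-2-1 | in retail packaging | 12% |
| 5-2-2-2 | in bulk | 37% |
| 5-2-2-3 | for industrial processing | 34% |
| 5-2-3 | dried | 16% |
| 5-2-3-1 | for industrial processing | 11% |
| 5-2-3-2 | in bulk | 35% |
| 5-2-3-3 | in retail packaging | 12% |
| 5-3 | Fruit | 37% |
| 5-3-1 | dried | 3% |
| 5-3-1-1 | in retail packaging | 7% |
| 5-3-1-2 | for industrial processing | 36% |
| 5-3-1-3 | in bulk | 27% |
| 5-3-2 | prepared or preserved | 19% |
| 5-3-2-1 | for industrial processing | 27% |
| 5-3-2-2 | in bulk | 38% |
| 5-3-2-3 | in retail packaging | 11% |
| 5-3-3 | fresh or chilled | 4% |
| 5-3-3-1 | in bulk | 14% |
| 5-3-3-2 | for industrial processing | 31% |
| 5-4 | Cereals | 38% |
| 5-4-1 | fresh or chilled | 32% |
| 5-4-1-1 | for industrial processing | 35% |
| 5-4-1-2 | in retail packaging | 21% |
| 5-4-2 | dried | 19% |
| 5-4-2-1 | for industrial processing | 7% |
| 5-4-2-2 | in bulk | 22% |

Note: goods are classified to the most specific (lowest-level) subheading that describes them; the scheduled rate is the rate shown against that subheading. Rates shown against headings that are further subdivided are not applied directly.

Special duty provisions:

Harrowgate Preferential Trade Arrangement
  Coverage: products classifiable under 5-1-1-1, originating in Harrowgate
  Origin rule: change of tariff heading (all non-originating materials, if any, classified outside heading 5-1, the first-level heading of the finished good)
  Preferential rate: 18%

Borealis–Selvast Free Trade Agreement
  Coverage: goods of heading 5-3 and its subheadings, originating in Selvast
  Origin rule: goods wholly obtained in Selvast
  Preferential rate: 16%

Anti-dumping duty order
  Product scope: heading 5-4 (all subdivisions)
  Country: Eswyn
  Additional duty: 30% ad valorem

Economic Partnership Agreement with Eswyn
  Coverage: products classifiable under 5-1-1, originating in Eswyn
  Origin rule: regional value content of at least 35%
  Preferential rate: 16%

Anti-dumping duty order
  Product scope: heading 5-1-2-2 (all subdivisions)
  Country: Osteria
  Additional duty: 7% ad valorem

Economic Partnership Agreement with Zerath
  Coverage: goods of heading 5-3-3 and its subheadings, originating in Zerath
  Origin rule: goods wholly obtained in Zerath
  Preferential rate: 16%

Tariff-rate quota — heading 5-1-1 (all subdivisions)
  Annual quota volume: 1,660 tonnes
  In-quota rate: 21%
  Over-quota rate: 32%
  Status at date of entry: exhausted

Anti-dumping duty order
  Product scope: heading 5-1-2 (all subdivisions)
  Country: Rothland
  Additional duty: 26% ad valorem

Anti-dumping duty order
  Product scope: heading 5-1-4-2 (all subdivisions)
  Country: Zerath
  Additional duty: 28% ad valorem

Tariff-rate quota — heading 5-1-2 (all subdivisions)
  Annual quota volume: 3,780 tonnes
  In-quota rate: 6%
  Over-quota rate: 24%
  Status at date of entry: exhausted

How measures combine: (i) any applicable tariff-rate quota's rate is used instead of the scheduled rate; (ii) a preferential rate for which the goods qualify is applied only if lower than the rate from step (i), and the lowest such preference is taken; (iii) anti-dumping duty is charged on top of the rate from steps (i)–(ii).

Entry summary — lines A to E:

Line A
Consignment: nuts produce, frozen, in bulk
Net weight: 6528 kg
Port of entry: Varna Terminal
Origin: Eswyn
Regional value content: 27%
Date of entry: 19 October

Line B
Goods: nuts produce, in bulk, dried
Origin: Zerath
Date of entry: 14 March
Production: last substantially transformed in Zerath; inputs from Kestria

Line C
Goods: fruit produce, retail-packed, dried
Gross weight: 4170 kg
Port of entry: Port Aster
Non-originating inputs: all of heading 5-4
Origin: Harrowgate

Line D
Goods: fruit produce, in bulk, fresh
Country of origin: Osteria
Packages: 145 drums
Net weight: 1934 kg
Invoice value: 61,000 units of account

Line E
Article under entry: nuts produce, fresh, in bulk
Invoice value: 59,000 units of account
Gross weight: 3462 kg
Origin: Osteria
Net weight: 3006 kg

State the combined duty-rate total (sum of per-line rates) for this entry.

Line A: nuts → 5-1; frozen → 5-1-1; in bulk → 5-1-1-2. Scheduled 28%. quota on 5-1-1 exhausted → over-quota 32%; Eswyn agreement on 5-1-1: RVC < 35%. → 32%.
Line B: nuts → 5-1; dried → 5-1-2; in bulk → 5-1-2-3. Scheduled 3%. quota on 5-1-2 exhausted → over-quota 24%; Zerath agreement on 5-3-3: 5-1-2-3 not covered. → 24%.
Line C: fruit → 5-3; dried → 5-3-1; retail-packed → 5-3-1-1. Scheduled 7%. Harrowgate agreement on 5-1-1-1: 5-3-1-1 not covered. → 7%.
Line D: fruit → 5-3; fresh → 5-3-3; in bulk → 5-3-3-1. Scheduled 14%. No special measure applies. → 14%.
Line E: nuts → 5-1; fresh → 5-1-4; in bulk → 5-1-4-2. Scheduled 27%. No special measure applies. → 27%.
Sum: 32% + 24% + 7% + 14% + 27% = 104%.

104%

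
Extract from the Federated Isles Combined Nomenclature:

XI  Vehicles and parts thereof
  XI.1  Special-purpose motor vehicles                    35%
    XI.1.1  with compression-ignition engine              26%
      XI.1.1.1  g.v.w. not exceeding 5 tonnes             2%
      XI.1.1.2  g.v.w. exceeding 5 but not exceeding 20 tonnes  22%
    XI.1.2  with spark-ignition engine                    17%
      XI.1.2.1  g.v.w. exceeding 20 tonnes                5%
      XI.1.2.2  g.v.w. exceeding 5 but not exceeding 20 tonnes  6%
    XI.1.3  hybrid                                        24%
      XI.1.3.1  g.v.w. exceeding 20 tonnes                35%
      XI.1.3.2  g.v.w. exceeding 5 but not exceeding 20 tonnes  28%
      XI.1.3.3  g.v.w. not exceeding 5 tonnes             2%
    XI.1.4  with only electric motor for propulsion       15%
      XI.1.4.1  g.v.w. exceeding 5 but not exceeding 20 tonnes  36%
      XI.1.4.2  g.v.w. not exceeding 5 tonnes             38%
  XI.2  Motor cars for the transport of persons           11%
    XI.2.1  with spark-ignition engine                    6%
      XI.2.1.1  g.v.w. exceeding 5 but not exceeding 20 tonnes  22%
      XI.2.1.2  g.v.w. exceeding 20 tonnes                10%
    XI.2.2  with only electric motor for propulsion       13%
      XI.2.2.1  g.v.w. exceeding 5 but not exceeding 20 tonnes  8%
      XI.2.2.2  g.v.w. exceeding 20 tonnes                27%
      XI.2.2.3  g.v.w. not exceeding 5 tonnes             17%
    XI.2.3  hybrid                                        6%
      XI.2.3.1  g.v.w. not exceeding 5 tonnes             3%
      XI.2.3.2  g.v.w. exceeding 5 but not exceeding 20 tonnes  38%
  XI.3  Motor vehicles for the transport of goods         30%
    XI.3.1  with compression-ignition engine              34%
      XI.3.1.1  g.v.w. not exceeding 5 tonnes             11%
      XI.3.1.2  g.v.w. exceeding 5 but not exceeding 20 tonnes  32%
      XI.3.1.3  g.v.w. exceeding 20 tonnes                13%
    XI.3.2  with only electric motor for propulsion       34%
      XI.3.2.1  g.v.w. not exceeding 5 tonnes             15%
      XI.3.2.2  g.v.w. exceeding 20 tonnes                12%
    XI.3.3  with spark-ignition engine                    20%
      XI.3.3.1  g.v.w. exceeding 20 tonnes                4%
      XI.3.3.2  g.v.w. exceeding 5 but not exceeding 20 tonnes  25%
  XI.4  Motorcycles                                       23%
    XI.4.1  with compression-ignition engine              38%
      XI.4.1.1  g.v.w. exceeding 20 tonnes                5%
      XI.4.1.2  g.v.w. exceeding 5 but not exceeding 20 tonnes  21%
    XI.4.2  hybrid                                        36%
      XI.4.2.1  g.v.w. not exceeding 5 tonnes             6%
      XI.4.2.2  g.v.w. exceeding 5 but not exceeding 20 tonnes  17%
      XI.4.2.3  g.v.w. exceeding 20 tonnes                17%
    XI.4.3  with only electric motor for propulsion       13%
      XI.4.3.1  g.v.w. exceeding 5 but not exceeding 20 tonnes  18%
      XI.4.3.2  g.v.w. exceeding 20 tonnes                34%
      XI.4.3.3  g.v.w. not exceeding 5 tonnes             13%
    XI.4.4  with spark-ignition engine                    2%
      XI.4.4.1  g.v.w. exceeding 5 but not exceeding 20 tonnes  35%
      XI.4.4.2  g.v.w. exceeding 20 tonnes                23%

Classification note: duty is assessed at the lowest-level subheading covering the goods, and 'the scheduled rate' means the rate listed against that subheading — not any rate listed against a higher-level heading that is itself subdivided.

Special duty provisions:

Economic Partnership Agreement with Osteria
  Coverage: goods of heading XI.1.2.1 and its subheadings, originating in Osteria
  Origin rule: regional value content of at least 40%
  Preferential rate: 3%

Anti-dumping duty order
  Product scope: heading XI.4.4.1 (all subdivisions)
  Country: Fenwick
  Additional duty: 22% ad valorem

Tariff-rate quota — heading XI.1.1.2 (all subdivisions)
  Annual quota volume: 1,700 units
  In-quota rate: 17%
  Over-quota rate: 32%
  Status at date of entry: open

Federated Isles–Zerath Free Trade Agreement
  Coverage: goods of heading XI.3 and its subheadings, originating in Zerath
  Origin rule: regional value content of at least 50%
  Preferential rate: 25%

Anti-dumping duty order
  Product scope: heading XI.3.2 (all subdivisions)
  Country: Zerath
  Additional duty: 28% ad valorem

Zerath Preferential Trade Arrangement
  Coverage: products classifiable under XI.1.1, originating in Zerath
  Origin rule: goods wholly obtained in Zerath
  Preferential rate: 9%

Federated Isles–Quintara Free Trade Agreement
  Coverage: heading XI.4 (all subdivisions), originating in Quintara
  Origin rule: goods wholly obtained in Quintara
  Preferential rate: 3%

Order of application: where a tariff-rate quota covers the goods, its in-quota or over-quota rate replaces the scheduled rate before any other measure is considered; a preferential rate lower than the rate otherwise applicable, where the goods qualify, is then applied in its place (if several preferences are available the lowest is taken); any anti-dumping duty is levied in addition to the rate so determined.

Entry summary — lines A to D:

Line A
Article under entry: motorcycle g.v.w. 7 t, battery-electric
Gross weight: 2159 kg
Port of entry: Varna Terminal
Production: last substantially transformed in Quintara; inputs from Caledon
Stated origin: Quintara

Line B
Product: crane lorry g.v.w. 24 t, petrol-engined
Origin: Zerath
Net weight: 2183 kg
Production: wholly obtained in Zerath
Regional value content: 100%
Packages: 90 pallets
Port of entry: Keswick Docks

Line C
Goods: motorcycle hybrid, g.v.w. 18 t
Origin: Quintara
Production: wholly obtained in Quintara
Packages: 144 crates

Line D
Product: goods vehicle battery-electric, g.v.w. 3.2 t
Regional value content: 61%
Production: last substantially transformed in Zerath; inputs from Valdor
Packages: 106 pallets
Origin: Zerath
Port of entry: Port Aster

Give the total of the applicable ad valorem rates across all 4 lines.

Line A: motorcycle → XI.4; battery-electric → XI.4.3; g.v.w. 7 t → XI.4.3.1. Scheduled 18%. Quintara agreement on XI.4: not wholly obtained. → 18%.
Line B: crane lorry → XI.1; petrol-engined → XI.1.2; g.v.w. 24 t → XI.1.2.1. Scheduled 5%. Zerath agreement on XI.3: XI.1.2.1 not covered; Zerath agreement on XI.1.1: XI.1.2.1 not covered. → 5%.
Line C: motorcycle → XI.4; hybrid → XI.4.2; g.v.w. 18 t → XI.4.2.2. Scheduled 17%. Quintara agreement on XI.4: wholly obtained → 3% available; preferential 3%. → 3%.
Line D: goods vehicle → XI.3; battery-electric → XI.3.2; g.v.w. 3.2 t → XI.3.2.1. Scheduled 15%. Zerath agreement on XI.3: RVC ≥ 50% → 25% available; Zerath agreement on XI.1.1: XI.3.2.1 not covered; preference 25% not lower than 15% → no reduction; anti-dumping (Zerath, XI.3.2): +28%; total 15% + 28% = 43%. → 43%.
Sum: 18% + 5% + 3% + 43% = 69%.

69%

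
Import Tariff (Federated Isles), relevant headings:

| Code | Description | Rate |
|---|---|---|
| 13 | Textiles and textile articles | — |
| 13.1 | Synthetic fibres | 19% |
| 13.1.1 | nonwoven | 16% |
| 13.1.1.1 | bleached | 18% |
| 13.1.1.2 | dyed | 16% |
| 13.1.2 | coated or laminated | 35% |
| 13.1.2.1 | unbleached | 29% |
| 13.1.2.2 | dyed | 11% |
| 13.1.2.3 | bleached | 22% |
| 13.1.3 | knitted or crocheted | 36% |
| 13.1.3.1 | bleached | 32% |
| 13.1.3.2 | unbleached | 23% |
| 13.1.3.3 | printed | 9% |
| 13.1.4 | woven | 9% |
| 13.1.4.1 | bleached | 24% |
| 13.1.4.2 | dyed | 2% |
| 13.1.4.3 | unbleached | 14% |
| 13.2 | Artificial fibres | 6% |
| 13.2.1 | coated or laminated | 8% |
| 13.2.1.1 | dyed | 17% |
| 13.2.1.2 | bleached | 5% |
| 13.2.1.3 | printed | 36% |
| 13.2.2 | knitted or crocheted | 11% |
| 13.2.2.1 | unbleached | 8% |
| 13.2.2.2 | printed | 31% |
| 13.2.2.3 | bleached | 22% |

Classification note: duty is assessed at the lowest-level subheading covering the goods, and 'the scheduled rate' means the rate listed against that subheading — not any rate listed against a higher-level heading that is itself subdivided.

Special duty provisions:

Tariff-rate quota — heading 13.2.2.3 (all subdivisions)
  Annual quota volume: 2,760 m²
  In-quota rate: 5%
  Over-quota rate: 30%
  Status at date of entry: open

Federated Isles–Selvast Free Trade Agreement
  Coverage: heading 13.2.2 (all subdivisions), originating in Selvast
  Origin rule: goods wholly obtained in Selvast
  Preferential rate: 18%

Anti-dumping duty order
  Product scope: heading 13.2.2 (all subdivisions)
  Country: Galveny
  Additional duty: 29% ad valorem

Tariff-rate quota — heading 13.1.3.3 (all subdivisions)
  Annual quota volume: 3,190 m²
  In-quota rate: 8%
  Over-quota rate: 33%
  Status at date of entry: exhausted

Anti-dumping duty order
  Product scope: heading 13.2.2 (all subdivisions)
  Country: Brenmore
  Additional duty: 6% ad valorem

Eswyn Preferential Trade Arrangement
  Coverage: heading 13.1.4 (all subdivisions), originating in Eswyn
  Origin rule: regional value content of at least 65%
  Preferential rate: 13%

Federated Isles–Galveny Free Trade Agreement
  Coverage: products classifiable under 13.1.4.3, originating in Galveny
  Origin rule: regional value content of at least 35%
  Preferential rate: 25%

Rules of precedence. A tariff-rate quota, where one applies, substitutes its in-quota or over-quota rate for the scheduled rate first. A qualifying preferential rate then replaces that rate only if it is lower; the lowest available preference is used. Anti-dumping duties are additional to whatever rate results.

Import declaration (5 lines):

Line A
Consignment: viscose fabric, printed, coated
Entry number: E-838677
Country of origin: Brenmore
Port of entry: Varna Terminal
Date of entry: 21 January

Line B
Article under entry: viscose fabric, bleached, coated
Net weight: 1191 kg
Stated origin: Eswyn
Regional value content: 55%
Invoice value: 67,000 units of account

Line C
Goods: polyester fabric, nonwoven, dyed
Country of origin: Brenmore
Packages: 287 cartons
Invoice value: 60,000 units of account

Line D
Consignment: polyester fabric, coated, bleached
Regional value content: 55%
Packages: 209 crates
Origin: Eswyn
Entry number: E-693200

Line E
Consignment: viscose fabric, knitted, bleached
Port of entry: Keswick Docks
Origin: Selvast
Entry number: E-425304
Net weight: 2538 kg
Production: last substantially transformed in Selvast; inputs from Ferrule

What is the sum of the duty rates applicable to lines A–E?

84%

Line A: viscose → 13.2; coated → 13.2.1; printed → 13.2.1.3. Scheduled 36%. No special measure applies. → 36%.
Line B: viscose → 13.2; coated → 13.2.1; bleached → 13.2.1.2. Scheduled 5%. Eswyn agreement on 13.1.4: 13.2.1.2 not covered. → 5%.
Line C: polyester → 13.1; nonwoven → 13.1.1; dyed → 13.1.1.2. Scheduled 16%. No special measure applies. → 16%.
Line D: polyester → 13.1; coated → 13.1.2; bleached → 13.1.2.3. Scheduled 22%. Eswyn agreement on 13.1.4: 13.1.2.3 not covered. → 22%.
Line E: viscose → 13.2; knitted → 13.2.2; bleached → 13.2.2.3. Scheduled 22%. quota on 13.2.2.3 open → in-quota 5%; Selvast agreement on 13.2.2: not wholly obtained. → 5%.
Sum: 36% + 5% + 16% + 22% + 5% = 84%.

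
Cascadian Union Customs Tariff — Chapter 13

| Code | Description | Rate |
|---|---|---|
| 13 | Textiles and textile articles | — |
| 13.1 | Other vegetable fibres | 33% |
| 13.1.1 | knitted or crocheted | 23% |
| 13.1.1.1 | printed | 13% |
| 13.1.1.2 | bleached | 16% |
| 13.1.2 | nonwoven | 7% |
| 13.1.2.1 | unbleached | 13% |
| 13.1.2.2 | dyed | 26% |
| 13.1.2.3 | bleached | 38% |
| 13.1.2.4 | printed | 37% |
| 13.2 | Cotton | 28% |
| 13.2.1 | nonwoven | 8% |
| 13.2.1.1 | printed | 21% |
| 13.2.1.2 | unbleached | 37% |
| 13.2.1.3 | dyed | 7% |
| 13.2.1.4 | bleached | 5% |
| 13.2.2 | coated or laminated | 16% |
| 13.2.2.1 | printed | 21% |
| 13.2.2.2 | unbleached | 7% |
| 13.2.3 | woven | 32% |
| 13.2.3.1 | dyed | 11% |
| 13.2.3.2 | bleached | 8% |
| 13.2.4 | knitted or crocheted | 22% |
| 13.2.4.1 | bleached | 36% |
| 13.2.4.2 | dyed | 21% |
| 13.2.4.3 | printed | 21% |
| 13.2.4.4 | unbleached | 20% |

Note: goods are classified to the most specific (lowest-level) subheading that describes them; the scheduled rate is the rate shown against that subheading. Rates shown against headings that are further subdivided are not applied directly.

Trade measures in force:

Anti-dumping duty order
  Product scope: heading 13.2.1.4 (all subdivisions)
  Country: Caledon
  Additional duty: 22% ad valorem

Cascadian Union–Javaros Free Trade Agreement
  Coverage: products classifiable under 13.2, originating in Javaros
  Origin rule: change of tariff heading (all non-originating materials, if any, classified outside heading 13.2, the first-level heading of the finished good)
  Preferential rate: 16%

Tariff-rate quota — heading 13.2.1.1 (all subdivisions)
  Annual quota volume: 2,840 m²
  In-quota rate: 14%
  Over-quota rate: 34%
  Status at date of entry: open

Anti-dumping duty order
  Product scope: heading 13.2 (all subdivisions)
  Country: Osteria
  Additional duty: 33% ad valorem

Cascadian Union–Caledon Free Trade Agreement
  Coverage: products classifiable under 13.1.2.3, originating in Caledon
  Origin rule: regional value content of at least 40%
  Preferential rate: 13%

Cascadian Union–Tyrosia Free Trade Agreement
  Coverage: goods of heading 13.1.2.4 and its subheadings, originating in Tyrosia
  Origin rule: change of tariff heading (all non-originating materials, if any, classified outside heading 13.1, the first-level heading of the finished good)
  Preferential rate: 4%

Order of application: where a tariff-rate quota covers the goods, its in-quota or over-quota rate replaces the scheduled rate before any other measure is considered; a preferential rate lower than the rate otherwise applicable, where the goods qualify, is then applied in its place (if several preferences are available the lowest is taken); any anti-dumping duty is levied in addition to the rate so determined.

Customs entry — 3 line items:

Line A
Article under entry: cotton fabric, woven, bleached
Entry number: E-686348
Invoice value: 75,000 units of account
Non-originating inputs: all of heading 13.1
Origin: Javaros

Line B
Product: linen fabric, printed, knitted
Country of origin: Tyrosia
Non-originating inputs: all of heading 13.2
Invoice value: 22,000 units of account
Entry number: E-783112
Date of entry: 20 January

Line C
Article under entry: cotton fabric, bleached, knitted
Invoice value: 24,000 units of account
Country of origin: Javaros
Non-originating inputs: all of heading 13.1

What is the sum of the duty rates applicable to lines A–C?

37%

Line A: cotton → 13.2; woven → 13.2.3; bleached → 13.2.3.2. Scheduled 8%. Javaros agreement on 13.2: CTH met → 16% available; preference 16% not lower than 8% → no reduction. → 8%.
Line B: linen → 13.1; knitted → 13.1.1; printed → 13.1.1.1. Scheduled 13%. Tyrosia agreement on 13.1.2.4: 13.1.1.1 not covered. → 13%.
Line C: cotton → 13.2; knitted → 13.2.4; bleached → 13.2.4.1. Scheduled 36%. Javaros agreement on 13.2: CTH met → 16% available; preferential 16%. → 16%.
Sum: 8% + 13% + 16% = 37%.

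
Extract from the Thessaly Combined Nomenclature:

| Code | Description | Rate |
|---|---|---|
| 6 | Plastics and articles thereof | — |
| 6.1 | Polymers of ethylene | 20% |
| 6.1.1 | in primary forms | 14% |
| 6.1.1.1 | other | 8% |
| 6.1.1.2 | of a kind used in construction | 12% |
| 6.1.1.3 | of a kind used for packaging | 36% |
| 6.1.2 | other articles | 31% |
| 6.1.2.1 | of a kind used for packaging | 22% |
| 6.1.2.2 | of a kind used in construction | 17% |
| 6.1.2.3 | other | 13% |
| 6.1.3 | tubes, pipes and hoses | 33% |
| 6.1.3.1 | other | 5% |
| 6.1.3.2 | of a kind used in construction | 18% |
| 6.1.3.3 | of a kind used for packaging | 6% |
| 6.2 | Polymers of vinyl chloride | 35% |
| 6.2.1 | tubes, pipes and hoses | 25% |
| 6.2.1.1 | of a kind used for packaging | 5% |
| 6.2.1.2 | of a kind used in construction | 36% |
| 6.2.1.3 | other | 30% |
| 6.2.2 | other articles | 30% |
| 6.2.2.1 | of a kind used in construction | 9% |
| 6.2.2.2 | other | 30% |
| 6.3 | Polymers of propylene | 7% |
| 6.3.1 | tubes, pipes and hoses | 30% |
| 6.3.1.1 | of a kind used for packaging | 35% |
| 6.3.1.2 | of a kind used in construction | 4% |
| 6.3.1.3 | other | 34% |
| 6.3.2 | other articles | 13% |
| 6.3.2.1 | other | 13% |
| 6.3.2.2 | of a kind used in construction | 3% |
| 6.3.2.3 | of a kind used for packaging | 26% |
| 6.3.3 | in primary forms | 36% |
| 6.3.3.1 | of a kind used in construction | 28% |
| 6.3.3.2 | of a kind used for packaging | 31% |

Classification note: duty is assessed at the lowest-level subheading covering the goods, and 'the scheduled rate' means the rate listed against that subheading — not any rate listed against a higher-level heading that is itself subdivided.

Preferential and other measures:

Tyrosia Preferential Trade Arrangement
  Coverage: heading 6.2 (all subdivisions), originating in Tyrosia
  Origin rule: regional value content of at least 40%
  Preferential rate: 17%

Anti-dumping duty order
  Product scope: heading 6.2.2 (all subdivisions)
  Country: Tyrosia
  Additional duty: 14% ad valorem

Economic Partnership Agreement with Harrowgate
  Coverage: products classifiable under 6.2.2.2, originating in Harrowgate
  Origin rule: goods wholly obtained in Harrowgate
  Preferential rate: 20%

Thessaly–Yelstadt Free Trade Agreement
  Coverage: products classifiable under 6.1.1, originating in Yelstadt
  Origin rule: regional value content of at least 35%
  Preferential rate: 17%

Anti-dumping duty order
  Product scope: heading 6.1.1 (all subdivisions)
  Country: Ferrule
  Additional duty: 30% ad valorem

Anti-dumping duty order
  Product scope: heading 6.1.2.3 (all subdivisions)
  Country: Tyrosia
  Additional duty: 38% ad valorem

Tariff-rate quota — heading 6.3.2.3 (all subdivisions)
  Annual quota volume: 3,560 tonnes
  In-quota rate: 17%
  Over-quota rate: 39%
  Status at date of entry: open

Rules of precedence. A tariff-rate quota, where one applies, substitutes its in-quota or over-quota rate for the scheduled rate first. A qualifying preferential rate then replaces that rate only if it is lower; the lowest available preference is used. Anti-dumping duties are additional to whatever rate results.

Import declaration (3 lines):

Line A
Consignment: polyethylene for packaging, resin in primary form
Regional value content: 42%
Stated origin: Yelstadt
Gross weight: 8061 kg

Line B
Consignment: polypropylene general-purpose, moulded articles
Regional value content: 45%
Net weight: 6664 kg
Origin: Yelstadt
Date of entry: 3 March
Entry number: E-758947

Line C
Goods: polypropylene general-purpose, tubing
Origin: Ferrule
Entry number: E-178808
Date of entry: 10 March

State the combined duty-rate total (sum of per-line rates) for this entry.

Line A: polyethylene → 6.1; resin in primary form → 6.1.1; for packaging → 6.1.1.3. Scheduled 36%. Yelstadt agreement on 6.1.1: RVC ≥ 35% → 17% available; preferential 17%. → 17%.
Line B: polypropylene → 6.3; moulded articles → 6.3.2; general-purpose → 6.3.2.1. Scheduled 13%. Yelstadt agreement on 6.1.1: 6.3.2.1 not covered. → 13%.
Line C: polypropylene → 6.3; tubing → 6.3.1; general-purpose → 6.3.1.3. Scheduled 34%. No special measure applies. → 34%.
Sum: 17% + 13% + 34% = 64%.

64%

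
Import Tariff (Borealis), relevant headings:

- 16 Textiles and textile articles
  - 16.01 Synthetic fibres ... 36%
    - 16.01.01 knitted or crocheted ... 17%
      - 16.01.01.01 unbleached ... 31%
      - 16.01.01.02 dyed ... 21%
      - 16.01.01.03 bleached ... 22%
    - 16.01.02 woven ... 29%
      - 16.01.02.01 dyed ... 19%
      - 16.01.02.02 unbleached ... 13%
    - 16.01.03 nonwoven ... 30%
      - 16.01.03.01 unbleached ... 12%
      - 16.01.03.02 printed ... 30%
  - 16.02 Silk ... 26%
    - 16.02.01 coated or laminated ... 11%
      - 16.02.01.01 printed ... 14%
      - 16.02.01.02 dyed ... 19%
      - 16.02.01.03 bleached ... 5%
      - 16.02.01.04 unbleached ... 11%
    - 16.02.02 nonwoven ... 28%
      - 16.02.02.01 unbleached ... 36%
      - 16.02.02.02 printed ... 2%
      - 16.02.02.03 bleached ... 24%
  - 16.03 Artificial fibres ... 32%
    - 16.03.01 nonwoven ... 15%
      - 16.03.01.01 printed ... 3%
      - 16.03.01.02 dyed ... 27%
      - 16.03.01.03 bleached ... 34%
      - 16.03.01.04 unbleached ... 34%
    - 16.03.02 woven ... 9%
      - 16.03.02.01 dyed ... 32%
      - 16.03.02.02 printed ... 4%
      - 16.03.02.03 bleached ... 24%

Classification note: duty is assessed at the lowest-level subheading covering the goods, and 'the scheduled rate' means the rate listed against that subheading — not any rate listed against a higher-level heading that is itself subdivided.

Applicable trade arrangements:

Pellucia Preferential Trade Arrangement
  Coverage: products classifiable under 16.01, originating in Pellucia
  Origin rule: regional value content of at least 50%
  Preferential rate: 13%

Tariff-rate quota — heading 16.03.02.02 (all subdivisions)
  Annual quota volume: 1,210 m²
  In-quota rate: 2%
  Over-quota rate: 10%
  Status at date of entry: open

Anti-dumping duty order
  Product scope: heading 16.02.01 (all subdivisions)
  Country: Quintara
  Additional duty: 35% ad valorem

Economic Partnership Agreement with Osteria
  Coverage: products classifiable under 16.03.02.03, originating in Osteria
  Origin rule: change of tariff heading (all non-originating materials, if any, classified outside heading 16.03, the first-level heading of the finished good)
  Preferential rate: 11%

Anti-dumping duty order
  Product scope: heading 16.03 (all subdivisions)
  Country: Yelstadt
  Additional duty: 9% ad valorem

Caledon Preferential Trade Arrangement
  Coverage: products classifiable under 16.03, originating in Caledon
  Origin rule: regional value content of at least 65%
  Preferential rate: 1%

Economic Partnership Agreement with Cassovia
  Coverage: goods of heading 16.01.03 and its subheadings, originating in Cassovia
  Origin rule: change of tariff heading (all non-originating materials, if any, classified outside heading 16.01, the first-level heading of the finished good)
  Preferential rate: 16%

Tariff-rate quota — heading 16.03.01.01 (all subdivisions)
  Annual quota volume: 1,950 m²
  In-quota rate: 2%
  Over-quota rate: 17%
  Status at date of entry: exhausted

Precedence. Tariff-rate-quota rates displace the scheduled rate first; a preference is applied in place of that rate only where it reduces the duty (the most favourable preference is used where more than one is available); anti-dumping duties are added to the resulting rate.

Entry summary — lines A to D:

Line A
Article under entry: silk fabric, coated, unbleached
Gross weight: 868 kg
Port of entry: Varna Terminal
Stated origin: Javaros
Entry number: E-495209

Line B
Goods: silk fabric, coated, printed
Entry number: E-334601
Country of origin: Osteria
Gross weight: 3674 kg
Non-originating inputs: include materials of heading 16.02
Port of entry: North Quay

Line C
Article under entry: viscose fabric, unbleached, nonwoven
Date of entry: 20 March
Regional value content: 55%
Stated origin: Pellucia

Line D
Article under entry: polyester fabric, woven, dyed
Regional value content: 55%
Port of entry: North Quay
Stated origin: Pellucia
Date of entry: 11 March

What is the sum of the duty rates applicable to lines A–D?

72%

Line A: silk → 16.02; coated → 16.02.01; unbleached → 16.02.01.04. Scheduled 11%. No special measure applies. → 11%.
Line B: silk → 16.02; coated → 16.02.01; printed → 16.02.01.01. Scheduled 14%. Osteria agreement on 16.03.02.03: 16.02.01.01 not covered. → 14%.
Line C: viscose → 16.03; nonwoven → 16.03.01; unbleached → 16.03.01.04. Scheduled 34%. Pellucia agreement on 16.01: 16.03.01.04 not covered. → 34%.
Line D: polyester → 16.01; woven → 16.01.02; dyed → 16.01.02.01. Scheduled 19%. Pellucia agreement on 16.01: RVC ≥ 50% → 13% available; preferential 13%. → 13%.
Sum: 11% + 14% + 34% + 13% = 72%.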